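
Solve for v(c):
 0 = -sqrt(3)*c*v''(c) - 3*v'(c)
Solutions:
 v(c) = C1 + C2*c^(1 - sqrt(3))


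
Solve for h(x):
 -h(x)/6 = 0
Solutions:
 h(x) = 0


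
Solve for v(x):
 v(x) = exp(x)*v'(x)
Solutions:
 v(x) = C1*exp(-exp(-x))


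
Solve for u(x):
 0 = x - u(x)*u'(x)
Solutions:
 u(x) = -sqrt(C1 + x^2)
 u(x) = sqrt(C1 + x^2)


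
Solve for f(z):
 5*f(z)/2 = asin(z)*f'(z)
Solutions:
 f(z) = C1*exp(5*Integral(1/asin(z), z)/2)


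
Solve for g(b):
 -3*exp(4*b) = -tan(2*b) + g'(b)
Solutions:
 g(b) = C1 - 3*exp(4*b)/4 - log(cos(2*b))/2


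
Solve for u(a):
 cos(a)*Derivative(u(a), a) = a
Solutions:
 u(a) = C1 + Integral(a/cos(a), a)


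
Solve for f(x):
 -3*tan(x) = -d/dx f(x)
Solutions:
 f(x) = C1 - 3*log(cos(x))


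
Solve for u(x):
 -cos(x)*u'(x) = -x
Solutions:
 u(x) = C1 + Integral(x/cos(x), x)


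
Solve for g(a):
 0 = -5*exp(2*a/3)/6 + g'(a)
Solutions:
 g(a) = C1 + 5*exp(2*a/3)/4


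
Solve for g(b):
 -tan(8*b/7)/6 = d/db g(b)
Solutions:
 g(b) = C1 + 7*log(cos(8*b/7))/48


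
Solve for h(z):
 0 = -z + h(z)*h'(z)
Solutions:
 h(z) = -sqrt(C1 + z^2)
 h(z) = sqrt(C1 + z^2)


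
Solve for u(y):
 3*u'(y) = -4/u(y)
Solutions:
 u(y) = -sqrt(C1 - 24*y)/3
 u(y) = sqrt(C1 - 24*y)/3


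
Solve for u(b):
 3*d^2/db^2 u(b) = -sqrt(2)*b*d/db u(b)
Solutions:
 u(b) = C1 + C2*erf(2^(3/4)*sqrt(3)*b/6)


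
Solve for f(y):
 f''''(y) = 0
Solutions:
 f(y) = C1 + C2*y + C3*y^2 + C4*y^3


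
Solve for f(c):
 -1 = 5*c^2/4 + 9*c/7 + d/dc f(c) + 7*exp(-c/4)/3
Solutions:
 f(c) = C1 - 5*c^3/12 - 9*c^2/14 - c + 28*exp(-c/4)/3


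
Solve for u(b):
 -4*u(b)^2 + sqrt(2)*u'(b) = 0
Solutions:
 u(b) = -1/(C1 + 2*sqrt(2)*b)


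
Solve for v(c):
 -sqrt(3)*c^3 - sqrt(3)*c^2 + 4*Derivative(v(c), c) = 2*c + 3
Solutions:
 v(c) = C1 + sqrt(3)*c^4/16 + sqrt(3)*c^3/12 + c^2/4 + 3*c/4


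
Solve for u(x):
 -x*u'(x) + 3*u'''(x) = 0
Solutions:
 u(x) = C1 + Integral(C2*airyai(3^(2/3)*x/3) + C3*airybi(3^(2/3)*x/3), x)


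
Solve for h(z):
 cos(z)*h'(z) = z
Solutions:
 h(z) = C1 + Integral(z/cos(z), z)


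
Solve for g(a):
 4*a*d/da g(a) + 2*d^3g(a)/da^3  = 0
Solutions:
 g(a) = C1 + Integral(C2*airyai(-2^(1/3)*a) + C3*airybi(-2^(1/3)*a), a)


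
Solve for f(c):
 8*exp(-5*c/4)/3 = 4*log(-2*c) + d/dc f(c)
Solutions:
 f(c) = C1 - 4*c*log(-c) + 4*c*(1 - log(2)) - 32*exp(-5*c/4)/15


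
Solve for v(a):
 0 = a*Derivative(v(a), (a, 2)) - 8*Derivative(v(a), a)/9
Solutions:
 v(a) = C1 + C2*a^(17/9)


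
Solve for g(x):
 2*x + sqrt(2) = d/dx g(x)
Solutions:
 g(x) = C1 + x^2 + sqrt(2)*x


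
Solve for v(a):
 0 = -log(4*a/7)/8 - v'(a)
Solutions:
 v(a) = C1 - a*log(a)/8 - a*log(2)/4 + a/8 + a*log(7)/8


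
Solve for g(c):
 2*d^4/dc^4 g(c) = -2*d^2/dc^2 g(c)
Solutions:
 g(c) = C1 + C2*c + C3*sin(c) + C4*cos(c)


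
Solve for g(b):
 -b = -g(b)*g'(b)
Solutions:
 g(b) = -sqrt(C1 + b^2)
 g(b) = sqrt(C1 + b^2)


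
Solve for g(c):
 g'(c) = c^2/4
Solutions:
 g(c) = C1 + c^3/12


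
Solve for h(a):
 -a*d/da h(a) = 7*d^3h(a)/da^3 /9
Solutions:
 h(a) = C1 + Integral(C2*airyai(-21^(2/3)*a/7) + C3*airybi(-21^(2/3)*a/7), a)


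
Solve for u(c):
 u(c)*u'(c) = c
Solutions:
 u(c) = -sqrt(C1 + c^2)
 u(c) = sqrt(C1 + c^2)


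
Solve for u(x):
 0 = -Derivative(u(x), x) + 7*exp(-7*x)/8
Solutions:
 u(x) = C1 - exp(-7*x)/8


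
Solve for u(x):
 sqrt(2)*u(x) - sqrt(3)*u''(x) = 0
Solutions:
 u(x) = C1*exp(-2^(1/4)*3^(3/4)*x/3) + C2*exp(2^(1/4)*3^(3/4)*x/3)


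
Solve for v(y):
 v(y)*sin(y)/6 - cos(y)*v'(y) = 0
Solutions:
 v(y) = C1/cos(y)^(1/6)


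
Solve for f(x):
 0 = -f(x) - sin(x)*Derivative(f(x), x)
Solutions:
 f(x) = C1*sqrt(cos(x) + 1)/sqrt(cos(x) - 1)


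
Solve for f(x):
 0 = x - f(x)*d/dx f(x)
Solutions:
 f(x) = -sqrt(C1 + x^2)
 f(x) = sqrt(C1 + x^2)


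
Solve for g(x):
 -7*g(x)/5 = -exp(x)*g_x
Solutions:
 g(x) = C1*exp(-7*exp(-x)/5)


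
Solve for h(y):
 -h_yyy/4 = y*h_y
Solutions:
 h(y) = C1 + Integral(C2*airyai(-2^(2/3)*y) + C3*airybi(-2^(2/3)*y), y)


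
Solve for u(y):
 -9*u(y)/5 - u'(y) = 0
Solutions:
 u(y) = C1*exp(-9*y/5)


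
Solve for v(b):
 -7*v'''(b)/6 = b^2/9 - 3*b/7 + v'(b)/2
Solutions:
 v(b) = C1 + C2*sin(sqrt(21)*b/7) + C3*cos(sqrt(21)*b/7) - 2*b^3/27 + 3*b^2/7 + 28*b/27


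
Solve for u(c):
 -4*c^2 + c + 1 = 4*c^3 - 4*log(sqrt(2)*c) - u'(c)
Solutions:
 u(c) = C1 + c^4 + 4*c^3/3 - c^2/2 - 4*c*log(c) - c*log(4) + 3*c


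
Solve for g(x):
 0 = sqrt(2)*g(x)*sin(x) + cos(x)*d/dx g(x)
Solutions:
 g(x) = C1*cos(x)^(sqrt(2))


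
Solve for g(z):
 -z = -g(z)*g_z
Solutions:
 g(z) = -sqrt(C1 + z^2)
 g(z) = sqrt(C1 + z^2)


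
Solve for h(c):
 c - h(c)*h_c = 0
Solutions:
 h(c) = -sqrt(C1 + c^2)
 h(c) = sqrt(C1 + c^2)


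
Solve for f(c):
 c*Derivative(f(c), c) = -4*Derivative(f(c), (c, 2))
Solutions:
 f(c) = C1 + C2*erf(sqrt(2)*c/4)


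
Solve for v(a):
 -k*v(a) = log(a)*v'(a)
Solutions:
 v(a) = C1*exp(-k*li(a))


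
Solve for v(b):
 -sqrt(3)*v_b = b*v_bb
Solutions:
 v(b) = C1 + C2*b^(1 - sqrt(3))


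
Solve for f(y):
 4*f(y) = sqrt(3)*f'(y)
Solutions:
 f(y) = C1*exp(4*sqrt(3)*y/3)


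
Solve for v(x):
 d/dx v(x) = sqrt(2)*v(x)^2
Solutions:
 v(x) = -1/(C1 + sqrt(2)*x)


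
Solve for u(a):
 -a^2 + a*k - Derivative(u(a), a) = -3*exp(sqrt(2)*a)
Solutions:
 u(a) = C1 - a^3/3 + a^2*k/2 + 3*sqrt(2)*exp(sqrt(2)*a)/2


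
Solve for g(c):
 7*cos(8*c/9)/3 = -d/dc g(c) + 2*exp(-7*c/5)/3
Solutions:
 g(c) = C1 - 21*sin(8*c/9)/8 - 10*exp(-7*c/5)/21


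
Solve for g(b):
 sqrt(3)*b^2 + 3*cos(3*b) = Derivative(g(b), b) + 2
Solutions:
 g(b) = C1 + sqrt(3)*b^3/3 - 2*b + sin(3*b)


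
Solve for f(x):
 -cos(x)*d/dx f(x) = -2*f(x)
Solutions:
 f(x) = C1*(sin(x) + 1)/(sin(x) - 1)


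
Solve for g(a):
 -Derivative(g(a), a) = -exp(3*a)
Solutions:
 g(a) = C1 + exp(3*a)/3


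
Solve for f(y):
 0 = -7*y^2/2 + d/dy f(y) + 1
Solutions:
 f(y) = C1 + 7*y^3/6 - y


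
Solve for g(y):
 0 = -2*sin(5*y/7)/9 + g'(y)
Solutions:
 g(y) = C1 - 14*cos(5*y/7)/45


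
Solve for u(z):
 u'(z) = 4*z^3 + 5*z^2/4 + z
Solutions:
 u(z) = C1 + z^4 + 5*z^3/12 + z^2/2


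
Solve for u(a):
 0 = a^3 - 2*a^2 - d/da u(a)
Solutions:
 u(a) = C1 + a^4/4 - 2*a^3/3


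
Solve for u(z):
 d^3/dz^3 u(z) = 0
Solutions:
 u(z) = C1 + C2*z + C3*z^2


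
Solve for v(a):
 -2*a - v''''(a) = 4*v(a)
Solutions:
 v(a) = -a/2 + (C1*sin(a) + C2*cos(a))*exp(-a) + (C3*sin(a) + C4*cos(a))*exp(a)


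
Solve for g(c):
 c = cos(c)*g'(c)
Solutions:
 g(c) = C1 + Integral(c/cos(c), c)


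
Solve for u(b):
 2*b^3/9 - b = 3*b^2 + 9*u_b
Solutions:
 u(b) = C1 + b^4/162 - b^3/9 - b^2/18


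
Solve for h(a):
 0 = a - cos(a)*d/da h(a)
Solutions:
 h(a) = C1 + Integral(a/cos(a), a)


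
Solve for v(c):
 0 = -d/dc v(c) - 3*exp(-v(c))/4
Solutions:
 v(c) = log(C1 - 3*c/4)


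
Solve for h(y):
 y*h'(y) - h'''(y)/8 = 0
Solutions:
 h(y) = C1 + Integral(C2*airyai(2*y) + C3*airybi(2*y), y)


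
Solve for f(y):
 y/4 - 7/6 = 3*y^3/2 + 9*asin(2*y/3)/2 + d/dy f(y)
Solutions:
 f(y) = C1 - 3*y^4/8 + y^2/8 - 9*y*asin(2*y/3)/2 - 7*y/6 - 9*sqrt(9 - 4*y^2)/4


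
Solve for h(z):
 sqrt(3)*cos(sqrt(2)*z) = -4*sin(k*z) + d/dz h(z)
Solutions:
 h(z) = C1 + sqrt(6)*sin(sqrt(2)*z)/2 - 4*cos(k*z)/k


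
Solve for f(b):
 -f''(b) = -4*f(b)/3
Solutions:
 f(b) = C1*exp(-2*sqrt(3)*b/3) + C2*exp(2*sqrt(3)*b/3)


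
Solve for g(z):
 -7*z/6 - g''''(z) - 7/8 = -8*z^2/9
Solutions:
 g(z) = C1 + C2*z + C3*z^2 + C4*z^3 + z^6/405 - 7*z^5/720 - 7*z^4/192


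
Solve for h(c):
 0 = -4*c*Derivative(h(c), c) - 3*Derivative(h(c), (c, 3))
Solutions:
 h(c) = C1 + Integral(C2*airyai(-6^(2/3)*c/3) + C3*airybi(-6^(2/3)*c/3), c)


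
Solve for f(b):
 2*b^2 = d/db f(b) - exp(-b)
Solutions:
 f(b) = C1 + 2*b^3/3 - exp(-b)


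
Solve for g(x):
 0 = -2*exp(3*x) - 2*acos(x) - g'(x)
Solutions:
 g(x) = C1 - 2*x*acos(x) + 2*sqrt(1 - x^2) - 2*exp(3*x)/3


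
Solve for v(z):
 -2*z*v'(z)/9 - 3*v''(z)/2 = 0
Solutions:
 v(z) = C1 + C2*erf(sqrt(6)*z/9)


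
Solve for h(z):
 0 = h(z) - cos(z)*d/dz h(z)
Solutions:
 h(z) = C1*sqrt(sin(z) + 1)/sqrt(sin(z) - 1)


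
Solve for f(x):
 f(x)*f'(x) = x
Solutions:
 f(x) = -sqrt(C1 + x^2)
 f(x) = sqrt(C1 + x^2)


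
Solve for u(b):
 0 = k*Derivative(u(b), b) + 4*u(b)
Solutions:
 u(b) = C1*exp(-4*b/k)


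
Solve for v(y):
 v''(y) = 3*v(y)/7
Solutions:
 v(y) = C1*exp(-sqrt(21)*y/7) + C2*exp(sqrt(21)*y/7)


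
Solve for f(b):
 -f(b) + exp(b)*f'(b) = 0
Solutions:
 f(b) = C1*exp(-exp(-b))


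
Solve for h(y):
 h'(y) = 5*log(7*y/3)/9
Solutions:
 h(y) = C1 + 5*y*log(y)/9 - 5*y*log(3)/9 - 5*y/9 + 5*y*log(7)/9


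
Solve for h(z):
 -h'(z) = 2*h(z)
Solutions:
 h(z) = C1*exp(-2*z)


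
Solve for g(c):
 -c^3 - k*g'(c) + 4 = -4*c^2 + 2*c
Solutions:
 g(c) = C1 - c^4/(4*k) + 4*c^3/(3*k) - c^2/k + 4*c/k


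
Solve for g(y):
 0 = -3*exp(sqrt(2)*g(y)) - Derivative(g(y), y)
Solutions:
 g(y) = sqrt(2)*(2*log(1/(C1 + 3*y)) - log(2))/4


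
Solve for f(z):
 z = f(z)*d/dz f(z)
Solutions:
 f(z) = -sqrt(C1 + z^2)
 f(z) = sqrt(C1 + z^2)


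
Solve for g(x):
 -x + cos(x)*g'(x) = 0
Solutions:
 g(x) = C1 + Integral(x/cos(x), x)


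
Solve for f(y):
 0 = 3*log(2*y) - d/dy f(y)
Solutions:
 f(y) = C1 + 3*y*log(y) - 3*y + y*log(8)


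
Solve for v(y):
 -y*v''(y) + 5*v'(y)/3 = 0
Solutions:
 v(y) = C1 + C2*y^(8/3)


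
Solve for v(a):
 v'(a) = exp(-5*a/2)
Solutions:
 v(a) = C1 - 2*exp(-5*a/2)/5


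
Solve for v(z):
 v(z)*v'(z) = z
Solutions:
 v(z) = -sqrt(C1 + z^2)
 v(z) = sqrt(C1 + z^2)


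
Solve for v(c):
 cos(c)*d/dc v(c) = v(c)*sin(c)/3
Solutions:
 v(c) = C1/cos(c)^(1/3)


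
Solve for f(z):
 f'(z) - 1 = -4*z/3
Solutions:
 f(z) = C1 - 2*z^2/3 + z


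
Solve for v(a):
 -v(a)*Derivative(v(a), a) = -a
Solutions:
 v(a) = -sqrt(C1 + a^2)
 v(a) = sqrt(C1 + a^2)


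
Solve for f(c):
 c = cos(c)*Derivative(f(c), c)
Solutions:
 f(c) = C1 + Integral(c/cos(c), c)


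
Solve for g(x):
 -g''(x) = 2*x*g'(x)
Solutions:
 g(x) = C1 + C2*erf(x)


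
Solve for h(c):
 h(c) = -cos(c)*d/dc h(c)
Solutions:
 h(c) = C1*sqrt(sin(c) - 1)/sqrt(sin(c) + 1)


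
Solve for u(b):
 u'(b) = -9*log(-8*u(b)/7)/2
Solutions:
 2*Integral(1/(log(-_y) - log(7) + 3*log(2)), (_y, u(b)))/9 = C1 - b


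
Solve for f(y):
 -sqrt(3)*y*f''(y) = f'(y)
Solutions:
 f(y) = C1 + C2*y^(1 - sqrt(3)/3)


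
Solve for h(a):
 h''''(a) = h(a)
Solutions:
 h(a) = C1*exp(-a) + C2*exp(a) + C3*sin(a) + C4*cos(a)


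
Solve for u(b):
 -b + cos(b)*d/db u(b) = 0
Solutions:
 u(b) = C1 + Integral(b/cos(b), b)


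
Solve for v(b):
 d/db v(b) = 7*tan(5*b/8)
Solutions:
 v(b) = C1 - 56*log(cos(5*b/8))/5


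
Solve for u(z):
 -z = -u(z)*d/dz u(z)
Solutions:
 u(z) = -sqrt(C1 + z^2)
 u(z) = sqrt(C1 + z^2)


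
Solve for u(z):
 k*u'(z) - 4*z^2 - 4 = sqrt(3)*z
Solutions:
 u(z) = C1 + 4*z^3/(3*k) + sqrt(3)*z^2/(2*k) + 4*z/k


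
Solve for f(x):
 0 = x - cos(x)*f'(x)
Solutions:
 f(x) = C1 + Integral(x/cos(x), x)


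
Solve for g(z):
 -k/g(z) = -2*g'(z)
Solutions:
 g(z) = -sqrt(C1 + k*z)
 g(z) = sqrt(C1 + k*z)


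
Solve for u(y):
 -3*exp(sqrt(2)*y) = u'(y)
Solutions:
 u(y) = C1 - 3*sqrt(2)*exp(sqrt(2)*y)/2


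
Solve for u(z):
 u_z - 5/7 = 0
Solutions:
 u(z) = C1 + 5*z/7


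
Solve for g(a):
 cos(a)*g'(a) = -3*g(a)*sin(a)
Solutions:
 g(a) = C1*cos(a)^3


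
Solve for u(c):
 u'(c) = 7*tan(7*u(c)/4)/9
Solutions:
 u(c) = -4*asin(C1*exp(49*c/36))/7 + 4*pi/7
 u(c) = 4*asin(C1*exp(49*c/36))/7


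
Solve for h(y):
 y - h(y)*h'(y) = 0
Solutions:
 h(y) = -sqrt(C1 + y^2)
 h(y) = sqrt(C1 + y^2)


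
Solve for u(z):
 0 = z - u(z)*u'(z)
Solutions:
 u(z) = -sqrt(C1 + z^2)
 u(z) = sqrt(C1 + z^2)


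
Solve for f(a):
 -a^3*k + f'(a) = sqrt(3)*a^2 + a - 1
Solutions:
 f(a) = C1 + a^4*k/4 + sqrt(3)*a^3/3 + a^2/2 - a


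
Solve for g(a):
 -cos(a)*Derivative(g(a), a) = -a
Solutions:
 g(a) = C1 + Integral(a/cos(a), a)


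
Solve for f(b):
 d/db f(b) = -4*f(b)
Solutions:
 f(b) = C1*exp(-4*b)


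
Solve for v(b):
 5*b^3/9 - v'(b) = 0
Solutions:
 v(b) = C1 + 5*b^4/36


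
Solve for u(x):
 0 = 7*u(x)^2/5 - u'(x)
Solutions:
 u(x) = -5/(C1 + 7*x)


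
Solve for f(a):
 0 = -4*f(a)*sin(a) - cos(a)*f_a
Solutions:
 f(a) = C1*cos(a)^4


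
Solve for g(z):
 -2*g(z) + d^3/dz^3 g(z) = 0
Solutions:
 g(z) = C3*exp(2^(1/3)*z) + (C1*sin(2^(1/3)*sqrt(3)*z/2) + C2*cos(2^(1/3)*sqrt(3)*z/2))*exp(-2^(1/3)*z/2)


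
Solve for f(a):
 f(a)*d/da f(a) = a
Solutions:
 f(a) = -sqrt(C1 + a^2)
 f(a) = sqrt(C1 + a^2)


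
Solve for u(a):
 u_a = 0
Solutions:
 u(a) = C1


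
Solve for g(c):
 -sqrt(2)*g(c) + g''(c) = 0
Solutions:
 g(c) = C1*exp(-2^(1/4)*c) + C2*exp(2^(1/4)*c)


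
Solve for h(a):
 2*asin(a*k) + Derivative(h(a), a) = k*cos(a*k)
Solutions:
 h(a) = C1 + k*Piecewise((sin(a*k)/k, Ne(k, 0)), (a, True)) - 2*Piecewise((a*asin(a*k) + sqrt(-a^2*k^2 + 1)/k, Ne(k, 0)), (0, True))


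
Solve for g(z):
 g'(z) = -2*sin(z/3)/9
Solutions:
 g(z) = C1 + 2*cos(z/3)/3


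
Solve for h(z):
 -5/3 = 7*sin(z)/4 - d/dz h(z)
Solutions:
 h(z) = C1 + 5*z/3 - 7*cos(z)/4


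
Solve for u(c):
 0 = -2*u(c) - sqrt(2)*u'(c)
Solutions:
 u(c) = C1*exp(-sqrt(2)*c)


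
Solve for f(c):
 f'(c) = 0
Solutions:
 f(c) = C1


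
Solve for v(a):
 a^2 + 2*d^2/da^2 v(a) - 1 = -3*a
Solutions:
 v(a) = C1 + C2*a - a^4/24 - a^3/4 + a^2/4


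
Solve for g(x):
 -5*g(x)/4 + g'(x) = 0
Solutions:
 g(x) = C1*exp(5*x/4)


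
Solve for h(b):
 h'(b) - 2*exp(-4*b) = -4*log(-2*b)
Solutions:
 h(b) = C1 - 4*b*log(-b) + 4*b*(1 - log(2)) - exp(-4*b)/2


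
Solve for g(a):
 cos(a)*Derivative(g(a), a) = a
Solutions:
 g(a) = C1 + Integral(a/cos(a), a)


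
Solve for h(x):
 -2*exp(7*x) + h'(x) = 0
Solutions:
 h(x) = C1 + 2*exp(7*x)/7


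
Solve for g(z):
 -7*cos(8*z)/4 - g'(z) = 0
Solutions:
 g(z) = C1 - 7*sin(8*z)/32


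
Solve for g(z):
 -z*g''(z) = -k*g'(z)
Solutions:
 g(z) = C1 + z^(re(k) + 1)*(C2*sin(log(z)*Abs(im(k))) + C3*cos(log(z)*im(k)))


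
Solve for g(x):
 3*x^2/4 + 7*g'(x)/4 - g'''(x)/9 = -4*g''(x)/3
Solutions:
 g(x) = C1 + C2*exp(3*x*(2 + sqrt(23)/2)) + C3*exp(3*x*(2 - sqrt(23)/2)) - x^3/7 + 16*x^2/49 - 568*x/1029


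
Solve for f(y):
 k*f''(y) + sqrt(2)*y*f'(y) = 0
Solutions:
 f(y) = C1 + C2*sqrt(k)*erf(2^(3/4)*y*sqrt(1/k)/2)


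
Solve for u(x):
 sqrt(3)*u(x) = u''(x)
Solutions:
 u(x) = C1*exp(-3^(1/4)*x) + C2*exp(3^(1/4)*x)


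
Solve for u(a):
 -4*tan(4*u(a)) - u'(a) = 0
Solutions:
 u(a) = -asin(C1*exp(-16*a))/4 + pi/4
 u(a) = asin(C1*exp(-16*a))/4


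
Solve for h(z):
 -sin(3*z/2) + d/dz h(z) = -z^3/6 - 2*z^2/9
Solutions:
 h(z) = C1 - z^4/24 - 2*z^3/27 - 2*cos(3*z/2)/3


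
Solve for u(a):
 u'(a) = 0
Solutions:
 u(a) = C1


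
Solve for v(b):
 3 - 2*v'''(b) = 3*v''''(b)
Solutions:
 v(b) = C1 + C2*b + C3*b^2 + C4*exp(-2*b/3) + b^3/4


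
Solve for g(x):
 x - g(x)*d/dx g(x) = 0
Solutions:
 g(x) = -sqrt(C1 + x^2)
 g(x) = sqrt(C1 + x^2)


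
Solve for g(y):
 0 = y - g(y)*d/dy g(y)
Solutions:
 g(y) = -sqrt(C1 + y^2)
 g(y) = sqrt(C1 + y^2)


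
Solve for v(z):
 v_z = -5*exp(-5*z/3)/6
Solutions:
 v(z) = C1 + exp(-5*z/3)/2


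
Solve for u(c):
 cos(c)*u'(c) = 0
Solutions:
 u(c) = C1


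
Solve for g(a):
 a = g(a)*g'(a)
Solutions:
 g(a) = -sqrt(C1 + a^2)
 g(a) = sqrt(C1 + a^2)


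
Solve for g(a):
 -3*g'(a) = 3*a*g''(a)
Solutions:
 g(a) = C1 + C2*log(a)


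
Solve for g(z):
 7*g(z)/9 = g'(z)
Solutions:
 g(z) = C1*exp(7*z/9)


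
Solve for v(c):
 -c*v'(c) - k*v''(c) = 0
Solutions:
 v(c) = C1 + C2*sqrt(k)*erf(sqrt(2)*c*sqrt(1/k)/2)


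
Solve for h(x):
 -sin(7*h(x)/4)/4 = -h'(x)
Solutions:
 -x/4 + 2*log(cos(7*h(x)/4) - 1)/7 - 2*log(cos(7*h(x)/4) + 1)/7 = C1


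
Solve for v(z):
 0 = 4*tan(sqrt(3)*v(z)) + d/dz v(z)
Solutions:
 v(z) = sqrt(3)*(pi - asin(C1*exp(-4*sqrt(3)*z)))/3
 v(z) = sqrt(3)*asin(C1*exp(-4*sqrt(3)*z))/3


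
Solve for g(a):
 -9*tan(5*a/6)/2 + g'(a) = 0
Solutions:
 g(a) = C1 - 27*log(cos(5*a/6))/5


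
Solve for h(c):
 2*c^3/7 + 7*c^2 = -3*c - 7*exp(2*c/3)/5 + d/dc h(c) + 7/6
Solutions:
 h(c) = C1 + c^4/14 + 7*c^3/3 + 3*c^2/2 - 7*c/6 + 21*exp(2*c/3)/10


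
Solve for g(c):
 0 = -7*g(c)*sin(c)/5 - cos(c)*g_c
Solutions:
 g(c) = C1*cos(c)^(7/5)


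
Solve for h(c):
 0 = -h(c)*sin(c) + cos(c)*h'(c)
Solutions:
 h(c) = C1/cos(c)


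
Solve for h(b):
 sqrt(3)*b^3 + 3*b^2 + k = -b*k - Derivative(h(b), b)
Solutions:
 h(b) = C1 - sqrt(3)*b^4/4 - b^3 - b^2*k/2 - b*k


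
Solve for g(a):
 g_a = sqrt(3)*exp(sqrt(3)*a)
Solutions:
 g(a) = C1 + exp(sqrt(3)*a)


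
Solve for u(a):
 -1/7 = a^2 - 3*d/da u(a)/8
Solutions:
 u(a) = C1 + 8*a^3/9 + 8*a/21


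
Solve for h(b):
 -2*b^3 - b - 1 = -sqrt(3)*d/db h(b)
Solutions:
 h(b) = C1 + sqrt(3)*b^4/6 + sqrt(3)*b^2/6 + sqrt(3)*b/3


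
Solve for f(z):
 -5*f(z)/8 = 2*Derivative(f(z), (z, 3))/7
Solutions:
 f(z) = C3*exp(-2^(2/3)*35^(1/3)*z/4) + (C1*sin(2^(2/3)*sqrt(3)*35^(1/3)*z/8) + C2*cos(2^(2/3)*sqrt(3)*35^(1/3)*z/8))*exp(2^(2/3)*35^(1/3)*z/8)


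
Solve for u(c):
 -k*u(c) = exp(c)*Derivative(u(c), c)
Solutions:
 u(c) = C1*exp(k*exp(-c))


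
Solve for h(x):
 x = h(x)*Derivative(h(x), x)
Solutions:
 h(x) = -sqrt(C1 + x^2)
 h(x) = sqrt(C1 + x^2)


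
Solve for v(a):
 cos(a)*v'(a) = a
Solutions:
 v(a) = C1 + Integral(a/cos(a), a)


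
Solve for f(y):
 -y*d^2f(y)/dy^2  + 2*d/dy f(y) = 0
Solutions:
 f(y) = C1 + C2*y^3


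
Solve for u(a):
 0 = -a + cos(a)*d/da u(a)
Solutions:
 u(a) = C1 + Integral(a/cos(a), a)


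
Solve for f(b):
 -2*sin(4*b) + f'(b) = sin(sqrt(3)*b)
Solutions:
 f(b) = C1 - cos(4*b)/2 - sqrt(3)*cos(sqrt(3)*b)/3


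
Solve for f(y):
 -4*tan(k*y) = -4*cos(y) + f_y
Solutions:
 f(y) = C1 - 4*Piecewise((-log(cos(k*y))/k, Ne(k, 0)), (0, True)) + 4*sin(y)


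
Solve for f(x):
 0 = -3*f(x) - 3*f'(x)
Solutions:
 f(x) = C1*exp(-x)


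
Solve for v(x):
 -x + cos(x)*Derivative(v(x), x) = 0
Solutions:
 v(x) = C1 + Integral(x/cos(x), x)


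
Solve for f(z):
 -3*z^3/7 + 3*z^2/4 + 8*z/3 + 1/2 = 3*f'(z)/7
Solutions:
 f(z) = C1 - z^4/4 + 7*z^3/12 + 28*z^2/9 + 7*z/6


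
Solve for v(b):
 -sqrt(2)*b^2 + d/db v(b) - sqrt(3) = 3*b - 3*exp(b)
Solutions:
 v(b) = C1 + sqrt(2)*b^3/3 + 3*b^2/2 + sqrt(3)*b - 3*exp(b)


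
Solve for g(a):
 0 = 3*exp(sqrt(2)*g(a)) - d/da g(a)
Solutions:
 g(a) = sqrt(2)*(2*log(-1/(C1 + 3*a)) - log(2))/4


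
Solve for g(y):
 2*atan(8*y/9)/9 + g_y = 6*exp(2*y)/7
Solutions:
 g(y) = C1 - 2*y*atan(8*y/9)/9 + 3*exp(2*y)/7 + log(64*y^2 + 81)/8


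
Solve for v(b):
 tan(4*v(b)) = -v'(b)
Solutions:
 v(b) = -asin(C1*exp(-4*b))/4 + pi/4
 v(b) = asin(C1*exp(-4*b))/4


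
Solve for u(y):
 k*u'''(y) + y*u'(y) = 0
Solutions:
 u(y) = C1 + Integral(C2*airyai(y*(-1/k)^(1/3)) + C3*airybi(y*(-1/k)^(1/3)), y)


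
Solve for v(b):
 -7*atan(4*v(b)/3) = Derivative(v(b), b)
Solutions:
 Integral(1/atan(4*_y/3), (_y, v(b))) = C1 - 7*b


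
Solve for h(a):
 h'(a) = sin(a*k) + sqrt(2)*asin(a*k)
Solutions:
 h(a) = C1 + Piecewise((-cos(a*k)/k, Ne(k, 0)), (0, True)) + sqrt(2)*Piecewise((a*asin(a*k) + sqrt(-a^2*k^2 + 1)/k, Ne(k, 0)), (0, True))


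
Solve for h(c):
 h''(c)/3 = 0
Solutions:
 h(c) = C1 + C2*c


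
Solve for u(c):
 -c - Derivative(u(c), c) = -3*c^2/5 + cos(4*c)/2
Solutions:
 u(c) = C1 + c^3/5 - c^2/2 - sin(4*c)/8


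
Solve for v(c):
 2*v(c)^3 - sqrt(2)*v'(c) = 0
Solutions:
 v(c) = -sqrt(2)*sqrt(-1/(C1 + sqrt(2)*c))/2
 v(c) = sqrt(2)*sqrt(-1/(C1 + sqrt(2)*c))/2


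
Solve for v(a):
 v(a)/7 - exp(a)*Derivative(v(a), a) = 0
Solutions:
 v(a) = C1*exp(-exp(-a)/7)


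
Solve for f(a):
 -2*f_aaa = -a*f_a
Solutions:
 f(a) = C1 + Integral(C2*airyai(2^(2/3)*a/2) + C3*airybi(2^(2/3)*a/2), a)


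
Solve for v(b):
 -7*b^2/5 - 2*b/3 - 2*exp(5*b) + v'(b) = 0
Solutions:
 v(b) = C1 + 7*b^3/15 + b^2/3 + 2*exp(5*b)/5


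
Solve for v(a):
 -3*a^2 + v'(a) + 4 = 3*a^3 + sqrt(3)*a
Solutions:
 v(a) = C1 + 3*a^4/4 + a^3 + sqrt(3)*a^2/2 - 4*a


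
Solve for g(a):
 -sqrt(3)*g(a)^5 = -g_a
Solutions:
 g(a) = -(-1/(C1 + 4*sqrt(3)*a))^(1/4)
 g(a) = (-1/(C1 + 4*sqrt(3)*a))^(1/4)
 g(a) = -I*(-1/(C1 + 4*sqrt(3)*a))^(1/4)
 g(a) = I*(-1/(C1 + 4*sqrt(3)*a))^(1/4)


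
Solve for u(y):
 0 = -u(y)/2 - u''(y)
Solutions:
 u(y) = C1*sin(sqrt(2)*y/2) + C2*cos(sqrt(2)*y/2)


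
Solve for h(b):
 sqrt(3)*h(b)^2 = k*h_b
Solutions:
 h(b) = -k/(C1*k + sqrt(3)*b)


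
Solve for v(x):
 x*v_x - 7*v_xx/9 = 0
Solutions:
 v(x) = C1 + C2*erfi(3*sqrt(14)*x/14)


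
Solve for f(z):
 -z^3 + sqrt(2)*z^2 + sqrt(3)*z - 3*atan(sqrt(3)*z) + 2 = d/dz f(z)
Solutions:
 f(z) = C1 - z^4/4 + sqrt(2)*z^3/3 + sqrt(3)*z^2/2 - 3*z*atan(sqrt(3)*z) + 2*z + sqrt(3)*log(3*z^2 + 1)/2


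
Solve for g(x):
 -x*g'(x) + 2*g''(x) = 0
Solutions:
 g(x) = C1 + C2*erfi(x/2)


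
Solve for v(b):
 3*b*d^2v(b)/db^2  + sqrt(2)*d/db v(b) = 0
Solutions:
 v(b) = C1 + C2*b^(1 - sqrt(2)/3)


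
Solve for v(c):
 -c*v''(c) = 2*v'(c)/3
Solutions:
 v(c) = C1 + C2*c^(1/3)


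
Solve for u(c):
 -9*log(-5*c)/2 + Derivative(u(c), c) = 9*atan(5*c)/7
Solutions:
 u(c) = C1 + 9*c*log(-c)/2 + 9*c*atan(5*c)/7 - 9*c/2 + 9*c*log(5)/2 - 9*log(25*c^2 + 1)/70


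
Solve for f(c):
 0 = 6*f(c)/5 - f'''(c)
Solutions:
 f(c) = C3*exp(5^(2/3)*6^(1/3)*c/5) + (C1*sin(2^(1/3)*3^(5/6)*5^(2/3)*c/10) + C2*cos(2^(1/3)*3^(5/6)*5^(2/3)*c/10))*exp(-5^(2/3)*6^(1/3)*c/10)


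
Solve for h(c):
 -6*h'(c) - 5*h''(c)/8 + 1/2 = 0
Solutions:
 h(c) = C1 + C2*exp(-48*c/5) + c/12


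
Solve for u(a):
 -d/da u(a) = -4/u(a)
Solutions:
 u(a) = -sqrt(C1 + 8*a)
 u(a) = sqrt(C1 + 8*a)


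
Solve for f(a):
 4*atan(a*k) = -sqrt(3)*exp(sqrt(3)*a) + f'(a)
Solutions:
 f(a) = C1 + 4*Piecewise((a*atan(a*k) - log(a^2*k^2 + 1)/(2*k), Ne(k, 0)), (0, True)) + exp(sqrt(3)*a)


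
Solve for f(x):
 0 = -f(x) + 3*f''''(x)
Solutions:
 f(x) = C1*exp(-3^(3/4)*x/3) + C2*exp(3^(3/4)*x/3) + C3*sin(3^(3/4)*x/3) + C4*cos(3^(3/4)*x/3)


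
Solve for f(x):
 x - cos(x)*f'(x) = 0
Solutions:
 f(x) = C1 + Integral(x/cos(x), x)


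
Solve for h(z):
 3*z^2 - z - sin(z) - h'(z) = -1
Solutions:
 h(z) = C1 + z^3 - z^2/2 + z + cos(z)


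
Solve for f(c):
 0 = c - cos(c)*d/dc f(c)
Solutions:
 f(c) = C1 + Integral(c/cos(c), c)


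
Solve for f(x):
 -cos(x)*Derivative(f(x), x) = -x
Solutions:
 f(x) = C1 + Integral(x/cos(x), x)


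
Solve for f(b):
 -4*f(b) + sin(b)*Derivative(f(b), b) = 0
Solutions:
 f(b) = C1*(cos(b)^2 - 2*cos(b) + 1)/(cos(b)^2 + 2*cos(b) + 1)


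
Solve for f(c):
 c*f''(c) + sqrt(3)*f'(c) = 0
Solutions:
 f(c) = C1 + C2*c^(1 - sqrt(3))


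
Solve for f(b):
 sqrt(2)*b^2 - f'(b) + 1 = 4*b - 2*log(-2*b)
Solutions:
 f(b) = C1 + sqrt(2)*b^3/3 - 2*b^2 + 2*b*log(-b) + b*(-1 + 2*log(2))


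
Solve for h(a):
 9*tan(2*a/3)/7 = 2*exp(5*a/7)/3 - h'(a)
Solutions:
 h(a) = C1 + 14*exp(5*a/7)/15 + 27*log(cos(2*a/3))/14


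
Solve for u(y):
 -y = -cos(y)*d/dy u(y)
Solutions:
 u(y) = C1 + Integral(y/cos(y), y)


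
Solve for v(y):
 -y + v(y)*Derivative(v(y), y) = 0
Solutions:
 v(y) = -sqrt(C1 + y^2)
 v(y) = sqrt(C1 + y^2)


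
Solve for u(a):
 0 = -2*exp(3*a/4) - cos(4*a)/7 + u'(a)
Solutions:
 u(a) = C1 + 8*exp(3*a/4)/3 + sin(4*a)/28


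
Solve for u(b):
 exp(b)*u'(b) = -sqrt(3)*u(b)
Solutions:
 u(b) = C1*exp(sqrt(3)*exp(-b))


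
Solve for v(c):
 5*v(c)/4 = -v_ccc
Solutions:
 v(c) = C3*exp(-10^(1/3)*c/2) + (C1*sin(10^(1/3)*sqrt(3)*c/4) + C2*cos(10^(1/3)*sqrt(3)*c/4))*exp(10^(1/3)*c/4)


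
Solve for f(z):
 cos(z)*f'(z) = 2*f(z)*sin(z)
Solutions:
 f(z) = C1/cos(z)^2


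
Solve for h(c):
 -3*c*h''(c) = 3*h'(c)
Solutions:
 h(c) = C1 + C2*log(c)


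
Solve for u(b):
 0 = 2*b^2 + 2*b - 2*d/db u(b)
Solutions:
 u(b) = C1 + b^3/3 + b^2/2


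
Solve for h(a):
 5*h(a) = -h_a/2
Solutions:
 h(a) = C1*exp(-10*a)


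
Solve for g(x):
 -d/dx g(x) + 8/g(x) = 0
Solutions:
 g(x) = -sqrt(C1 + 16*x)
 g(x) = sqrt(C1 + 16*x)


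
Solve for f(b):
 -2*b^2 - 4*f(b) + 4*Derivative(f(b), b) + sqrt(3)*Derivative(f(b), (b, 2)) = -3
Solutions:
 f(b) = C1*exp(2*sqrt(3)*b*(-1 + sqrt(1 + sqrt(3)))/3) + C2*exp(-2*sqrt(3)*b*(1 + sqrt(1 + sqrt(3)))/3) - b^2/2 - b - sqrt(3)/4 - 1/4


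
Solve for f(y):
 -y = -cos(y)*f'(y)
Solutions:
 f(y) = C1 + Integral(y/cos(y), y)


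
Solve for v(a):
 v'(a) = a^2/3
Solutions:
 v(a) = C1 + a^3/9


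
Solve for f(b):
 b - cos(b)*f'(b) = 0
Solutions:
 f(b) = C1 + Integral(b/cos(b), b)


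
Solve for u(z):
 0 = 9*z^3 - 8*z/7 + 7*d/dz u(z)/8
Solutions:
 u(z) = C1 - 18*z^4/7 + 32*z^2/49


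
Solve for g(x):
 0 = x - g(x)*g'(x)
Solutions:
 g(x) = -sqrt(C1 + x^2)
 g(x) = sqrt(C1 + x^2)


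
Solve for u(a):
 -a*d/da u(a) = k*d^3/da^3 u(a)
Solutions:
 u(a) = C1 + Integral(C2*airyai(a*(-1/k)^(1/3)) + C3*airybi(a*(-1/k)^(1/3)), a)


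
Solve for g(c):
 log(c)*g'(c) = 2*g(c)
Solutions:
 g(c) = C1*exp(2*li(c))


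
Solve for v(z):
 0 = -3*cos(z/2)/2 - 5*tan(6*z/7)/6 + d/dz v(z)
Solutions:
 v(z) = C1 - 35*log(cos(6*z/7))/36 + 3*sin(z/2)


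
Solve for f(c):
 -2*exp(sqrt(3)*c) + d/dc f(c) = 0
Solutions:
 f(c) = C1 + 2*sqrt(3)*exp(sqrt(3)*c)/3


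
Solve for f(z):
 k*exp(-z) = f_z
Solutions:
 f(z) = C1 - k*exp(-z)


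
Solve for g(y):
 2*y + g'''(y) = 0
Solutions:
 g(y) = C1 + C2*y + C3*y^2 - y^4/12


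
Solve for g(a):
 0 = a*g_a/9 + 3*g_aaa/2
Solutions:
 g(a) = C1 + Integral(C2*airyai(-2^(1/3)*a/3) + C3*airybi(-2^(1/3)*a/3), a)


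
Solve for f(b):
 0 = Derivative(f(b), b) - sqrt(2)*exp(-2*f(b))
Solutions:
 f(b) = log(-sqrt(C1 + 2*sqrt(2)*b))
 f(b) = log(C1 + 2*sqrt(2)*b)/2


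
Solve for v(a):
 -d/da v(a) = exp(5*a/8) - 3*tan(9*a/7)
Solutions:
 v(a) = C1 - 8*exp(5*a/8)/5 - 7*log(cos(9*a/7))/3


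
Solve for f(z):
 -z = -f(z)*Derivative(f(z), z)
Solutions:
 f(z) = -sqrt(C1 + z^2)
 f(z) = sqrt(C1 + z^2)


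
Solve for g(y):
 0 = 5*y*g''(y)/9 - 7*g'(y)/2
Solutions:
 g(y) = C1 + C2*y^(73/10)


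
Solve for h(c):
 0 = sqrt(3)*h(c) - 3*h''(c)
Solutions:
 h(c) = C1*exp(-3^(3/4)*c/3) + C2*exp(3^(3/4)*c/3)


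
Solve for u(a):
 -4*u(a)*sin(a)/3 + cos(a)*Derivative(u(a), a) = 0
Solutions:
 u(a) = C1/cos(a)^(4/3)


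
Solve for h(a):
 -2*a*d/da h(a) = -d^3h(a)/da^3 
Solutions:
 h(a) = C1 + Integral(C2*airyai(2^(1/3)*a) + C3*airybi(2^(1/3)*a), a)


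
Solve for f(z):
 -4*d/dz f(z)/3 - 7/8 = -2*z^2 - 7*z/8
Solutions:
 f(z) = C1 + z^3/2 + 21*z^2/64 - 21*z/32


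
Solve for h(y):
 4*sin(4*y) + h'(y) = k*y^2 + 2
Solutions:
 h(y) = C1 + k*y^3/3 + 2*y + cos(4*y)


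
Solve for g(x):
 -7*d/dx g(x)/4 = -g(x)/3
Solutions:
 g(x) = C1*exp(4*x/21)


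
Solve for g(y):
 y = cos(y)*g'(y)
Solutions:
 g(y) = C1 + Integral(y/cos(y), y)


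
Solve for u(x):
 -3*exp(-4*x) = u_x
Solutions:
 u(x) = C1 + 3*exp(-4*x)/4


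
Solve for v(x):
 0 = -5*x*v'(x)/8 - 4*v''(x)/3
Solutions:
 v(x) = C1 + C2*erf(sqrt(15)*x/8)


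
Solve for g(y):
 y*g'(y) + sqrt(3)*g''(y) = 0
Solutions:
 g(y) = C1 + C2*erf(sqrt(2)*3^(3/4)*y/6)


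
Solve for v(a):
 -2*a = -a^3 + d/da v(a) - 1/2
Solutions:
 v(a) = C1 + a^4/4 - a^2 + a/2


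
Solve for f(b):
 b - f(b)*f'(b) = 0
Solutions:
 f(b) = -sqrt(C1 + b^2)
 f(b) = sqrt(C1 + b^2)


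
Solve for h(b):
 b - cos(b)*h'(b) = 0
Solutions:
 h(b) = C1 + Integral(b/cos(b), b)


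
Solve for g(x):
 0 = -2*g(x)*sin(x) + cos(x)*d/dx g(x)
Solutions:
 g(x) = C1/cos(x)^2


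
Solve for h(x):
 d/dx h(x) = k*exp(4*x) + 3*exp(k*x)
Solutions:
 h(x) = C1 + k*exp(4*x)/4 + 3*exp(k*x)/k


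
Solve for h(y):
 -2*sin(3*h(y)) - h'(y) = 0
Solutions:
 h(y) = -acos((-C1 - exp(12*y))/(C1 - exp(12*y)))/3 + 2*pi/3
 h(y) = acos((-C1 - exp(12*y))/(C1 - exp(12*y)))/3


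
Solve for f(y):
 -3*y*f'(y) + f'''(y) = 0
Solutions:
 f(y) = C1 + Integral(C2*airyai(3^(1/3)*y) + C3*airybi(3^(1/3)*y), y)


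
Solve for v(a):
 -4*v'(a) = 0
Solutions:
 v(a) = C1


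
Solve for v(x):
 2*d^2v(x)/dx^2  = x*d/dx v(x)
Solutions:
 v(x) = C1 + C2*erfi(x/2)


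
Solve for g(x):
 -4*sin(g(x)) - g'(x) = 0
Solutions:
 g(x) = -acos((-C1 - exp(8*x))/(C1 - exp(8*x))) + 2*pi
 g(x) = acos((-C1 - exp(8*x))/(C1 - exp(8*x)))


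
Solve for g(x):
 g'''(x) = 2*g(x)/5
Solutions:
 g(x) = C3*exp(2^(1/3)*5^(2/3)*x/5) + (C1*sin(2^(1/3)*sqrt(3)*5^(2/3)*x/10) + C2*cos(2^(1/3)*sqrt(3)*5^(2/3)*x/10))*exp(-2^(1/3)*5^(2/3)*x/10)


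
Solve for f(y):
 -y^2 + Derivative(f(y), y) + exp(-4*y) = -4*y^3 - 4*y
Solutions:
 f(y) = C1 - y^4 + y^3/3 - 2*y^2 + exp(-4*y)/4


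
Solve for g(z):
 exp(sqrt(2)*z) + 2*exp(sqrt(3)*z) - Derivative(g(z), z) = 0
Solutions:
 g(z) = C1 + sqrt(2)*exp(sqrt(2)*z)/2 + 2*sqrt(3)*exp(sqrt(3)*z)/3


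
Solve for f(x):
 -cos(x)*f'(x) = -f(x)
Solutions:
 f(x) = C1*sqrt(sin(x) + 1)/sqrt(sin(x) - 1)


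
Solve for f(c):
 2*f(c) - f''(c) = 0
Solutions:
 f(c) = C1*exp(-sqrt(2)*c) + C2*exp(sqrt(2)*c)


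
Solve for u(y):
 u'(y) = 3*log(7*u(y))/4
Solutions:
 -4*Integral(1/(log(_y) + log(7)), (_y, u(y)))/3 = C1 - y


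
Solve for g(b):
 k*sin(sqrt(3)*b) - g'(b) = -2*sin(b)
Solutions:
 g(b) = C1 - sqrt(3)*k*cos(sqrt(3)*b)/3 - 2*cos(b)


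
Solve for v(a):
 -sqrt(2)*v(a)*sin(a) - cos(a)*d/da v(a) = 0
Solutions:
 v(a) = C1*cos(a)^(sqrt(2))


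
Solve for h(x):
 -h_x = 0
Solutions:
 h(x) = C1


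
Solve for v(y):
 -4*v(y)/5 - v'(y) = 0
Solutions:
 v(y) = C1*exp(-4*y/5)


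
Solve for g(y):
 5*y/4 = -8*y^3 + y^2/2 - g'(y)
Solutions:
 g(y) = C1 - 2*y^4 + y^3/6 - 5*y^2/8


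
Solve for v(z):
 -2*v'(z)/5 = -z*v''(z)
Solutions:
 v(z) = C1 + C2*z^(7/5)


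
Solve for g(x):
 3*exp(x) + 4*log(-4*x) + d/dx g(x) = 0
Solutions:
 g(x) = C1 - 4*x*log(-x) + 4*x*(1 - 2*log(2)) - 3*exp(x)


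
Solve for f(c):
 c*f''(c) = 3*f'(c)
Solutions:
 f(c) = C1 + C2*c^4


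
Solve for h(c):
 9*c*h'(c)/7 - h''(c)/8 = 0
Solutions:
 h(c) = C1 + C2*erfi(6*sqrt(7)*c/7)


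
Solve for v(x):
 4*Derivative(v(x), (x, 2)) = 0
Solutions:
 v(x) = C1 + C2*x


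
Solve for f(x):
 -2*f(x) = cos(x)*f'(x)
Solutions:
 f(x) = C1*(sin(x) - 1)/(sin(x) + 1)


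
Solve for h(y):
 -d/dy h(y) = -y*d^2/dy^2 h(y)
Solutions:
 h(y) = C1 + C2*y^2


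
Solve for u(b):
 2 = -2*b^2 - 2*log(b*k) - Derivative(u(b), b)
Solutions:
 u(b) = C1 - 2*b^3/3 - 2*b*log(b*k)


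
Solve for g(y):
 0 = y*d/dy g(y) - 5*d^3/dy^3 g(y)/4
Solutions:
 g(y) = C1 + Integral(C2*airyai(10^(2/3)*y/5) + C3*airybi(10^(2/3)*y/5), y)


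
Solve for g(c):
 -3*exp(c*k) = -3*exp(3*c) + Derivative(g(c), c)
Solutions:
 g(c) = C1 + exp(3*c) - 3*exp(c*k)/k


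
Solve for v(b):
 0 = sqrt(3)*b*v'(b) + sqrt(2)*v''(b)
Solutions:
 v(b) = C1 + C2*erf(6^(1/4)*b/2)


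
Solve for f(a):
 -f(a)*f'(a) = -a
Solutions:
 f(a) = -sqrt(C1 + a^2)
 f(a) = sqrt(C1 + a^2)


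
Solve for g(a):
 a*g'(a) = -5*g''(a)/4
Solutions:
 g(a) = C1 + C2*erf(sqrt(10)*a/5)


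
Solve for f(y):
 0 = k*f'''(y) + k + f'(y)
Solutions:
 f(y) = C1 + C2*exp(-y*sqrt(-1/k)) + C3*exp(y*sqrt(-1/k)) - k*y


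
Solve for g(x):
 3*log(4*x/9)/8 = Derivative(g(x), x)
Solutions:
 g(x) = C1 + 3*x*log(x)/8 - 3*x*log(3)/4 - 3*x/8 + 3*x*log(2)/4


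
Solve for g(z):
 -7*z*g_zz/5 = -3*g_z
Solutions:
 g(z) = C1 + C2*z^(22/7)


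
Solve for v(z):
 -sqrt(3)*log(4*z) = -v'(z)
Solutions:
 v(z) = C1 + sqrt(3)*z*log(z) - sqrt(3)*z + 2*sqrt(3)*z*log(2)


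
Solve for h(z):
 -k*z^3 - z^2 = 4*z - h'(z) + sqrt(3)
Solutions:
 h(z) = C1 + k*z^4/4 + z^3/3 + 2*z^2 + sqrt(3)*z


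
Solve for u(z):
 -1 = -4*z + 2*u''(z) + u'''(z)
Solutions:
 u(z) = C1 + C2*z + C3*exp(-2*z) + z^3/3 - 3*z^2/4


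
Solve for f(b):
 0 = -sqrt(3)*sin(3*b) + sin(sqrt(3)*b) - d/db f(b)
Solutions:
 f(b) = C1 + sqrt(3)*cos(3*b)/3 - sqrt(3)*cos(sqrt(3)*b)/3


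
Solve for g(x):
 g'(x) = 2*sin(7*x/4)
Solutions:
 g(x) = C1 - 8*cos(7*x/4)/7


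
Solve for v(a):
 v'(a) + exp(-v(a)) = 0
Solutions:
 v(a) = log(C1 - a)


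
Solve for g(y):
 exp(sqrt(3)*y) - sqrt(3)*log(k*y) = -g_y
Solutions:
 g(y) = C1 + sqrt(3)*y*log(k*y) - sqrt(3)*y - sqrt(3)*exp(sqrt(3)*y)/3


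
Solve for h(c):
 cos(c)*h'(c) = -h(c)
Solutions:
 h(c) = C1*sqrt(sin(c) - 1)/sqrt(sin(c) + 1)


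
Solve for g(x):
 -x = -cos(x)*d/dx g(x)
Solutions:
 g(x) = C1 + Integral(x/cos(x), x)


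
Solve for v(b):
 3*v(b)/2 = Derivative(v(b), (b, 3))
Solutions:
 v(b) = C3*exp(2^(2/3)*3^(1/3)*b/2) + (C1*sin(2^(2/3)*3^(5/6)*b/4) + C2*cos(2^(2/3)*3^(5/6)*b/4))*exp(-2^(2/3)*3^(1/3)*b/4)


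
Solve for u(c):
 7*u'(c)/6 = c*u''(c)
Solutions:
 u(c) = C1 + C2*c^(13/6)


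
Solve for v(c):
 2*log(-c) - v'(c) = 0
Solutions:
 v(c) = C1 + 2*c*log(-c) - 2*c


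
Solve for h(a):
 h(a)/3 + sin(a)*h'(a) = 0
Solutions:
 h(a) = C1*(cos(a) + 1)^(1/6)/(cos(a) - 1)^(1/6)


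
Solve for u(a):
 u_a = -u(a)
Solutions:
 u(a) = C1*exp(-a)


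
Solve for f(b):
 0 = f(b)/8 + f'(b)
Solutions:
 f(b) = C1*exp(-b/8)


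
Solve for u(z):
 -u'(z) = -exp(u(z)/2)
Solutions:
 u(z) = 2*log(-1/(C1 + z)) + 2*log(2)


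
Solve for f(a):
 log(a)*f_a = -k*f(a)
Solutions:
 f(a) = C1*exp(-k*li(a))


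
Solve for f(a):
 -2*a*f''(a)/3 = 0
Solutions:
 f(a) = C1 + C2*a


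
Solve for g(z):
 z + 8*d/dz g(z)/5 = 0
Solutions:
 g(z) = C1 - 5*z^2/16


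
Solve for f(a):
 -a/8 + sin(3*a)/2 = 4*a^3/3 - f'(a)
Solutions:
 f(a) = C1 + a^4/3 + a^2/16 + cos(3*a)/6


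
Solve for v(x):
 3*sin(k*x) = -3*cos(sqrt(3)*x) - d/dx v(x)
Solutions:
 v(x) = C1 - sqrt(3)*sin(sqrt(3)*x) + 3*cos(k*x)/k


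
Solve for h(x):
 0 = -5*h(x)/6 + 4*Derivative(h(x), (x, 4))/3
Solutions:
 h(x) = C1*exp(-10^(1/4)*x/2) + C2*exp(10^(1/4)*x/2) + C3*sin(10^(1/4)*x/2) + C4*cos(10^(1/4)*x/2)


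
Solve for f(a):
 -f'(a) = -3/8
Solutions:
 f(a) = C1 + 3*a/8


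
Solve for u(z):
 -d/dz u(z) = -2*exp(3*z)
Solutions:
 u(z) = C1 + 2*exp(3*z)/3


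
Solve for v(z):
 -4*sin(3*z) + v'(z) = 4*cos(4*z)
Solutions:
 v(z) = C1 + sin(4*z) - 4*cos(3*z)/3


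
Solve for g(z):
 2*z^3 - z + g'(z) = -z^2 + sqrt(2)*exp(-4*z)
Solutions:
 g(z) = C1 - z^4/2 - z^3/3 + z^2/2 - sqrt(2)*exp(-4*z)/4


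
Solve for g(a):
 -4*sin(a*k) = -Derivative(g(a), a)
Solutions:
 g(a) = C1 - 4*cos(a*k)/k


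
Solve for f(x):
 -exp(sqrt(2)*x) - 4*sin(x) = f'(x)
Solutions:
 f(x) = C1 - sqrt(2)*exp(sqrt(2)*x)/2 + 4*cos(x)


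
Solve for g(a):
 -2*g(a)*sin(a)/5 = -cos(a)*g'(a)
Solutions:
 g(a) = C1/cos(a)^(2/5)


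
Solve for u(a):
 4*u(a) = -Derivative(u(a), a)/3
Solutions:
 u(a) = C1*exp(-12*a)


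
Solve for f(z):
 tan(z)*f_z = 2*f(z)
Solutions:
 f(z) = C1*sin(z)^2


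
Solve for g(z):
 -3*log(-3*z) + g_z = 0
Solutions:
 g(z) = C1 + 3*z*log(-z) + 3*z*(-1 + log(3))


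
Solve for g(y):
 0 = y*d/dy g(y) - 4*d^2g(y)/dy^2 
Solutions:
 g(y) = C1 + C2*erfi(sqrt(2)*y/4)


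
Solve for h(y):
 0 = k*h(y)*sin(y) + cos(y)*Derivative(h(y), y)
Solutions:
 h(y) = C1*exp(k*log(cos(y)))


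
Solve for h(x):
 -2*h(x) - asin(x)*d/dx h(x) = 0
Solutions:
 h(x) = C1*exp(-2*Integral(1/asin(x), x))


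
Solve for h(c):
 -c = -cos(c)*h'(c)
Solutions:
 h(c) = C1 + Integral(c/cos(c), c)


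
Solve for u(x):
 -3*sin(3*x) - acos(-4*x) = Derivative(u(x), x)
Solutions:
 u(x) = C1 - x*acos(-4*x) - sqrt(1 - 16*x^2)/4 + cos(3*x)


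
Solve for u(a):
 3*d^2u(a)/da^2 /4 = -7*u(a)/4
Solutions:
 u(a) = C1*sin(sqrt(21)*a/3) + C2*cos(sqrt(21)*a/3)


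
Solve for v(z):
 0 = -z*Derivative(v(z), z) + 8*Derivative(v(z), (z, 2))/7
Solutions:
 v(z) = C1 + C2*erfi(sqrt(7)*z/4)


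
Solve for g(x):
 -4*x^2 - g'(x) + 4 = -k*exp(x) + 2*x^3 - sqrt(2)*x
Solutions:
 g(x) = C1 + k*exp(x) - x^4/2 - 4*x^3/3 + sqrt(2)*x^2/2 + 4*x


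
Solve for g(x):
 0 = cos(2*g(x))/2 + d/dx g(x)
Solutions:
 g(x) = -asin((C1 + exp(2*x))/(C1 - exp(2*x)))/2 + pi/2
 g(x) = asin((C1 + exp(2*x))/(C1 - exp(2*x)))/2


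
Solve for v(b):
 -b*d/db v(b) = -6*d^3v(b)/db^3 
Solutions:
 v(b) = C1 + Integral(C2*airyai(6^(2/3)*b/6) + C3*airybi(6^(2/3)*b/6), b)


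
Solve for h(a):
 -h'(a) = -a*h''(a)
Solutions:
 h(a) = C1 + C2*a^2


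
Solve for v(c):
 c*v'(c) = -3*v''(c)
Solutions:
 v(c) = C1 + C2*erf(sqrt(6)*c/6)


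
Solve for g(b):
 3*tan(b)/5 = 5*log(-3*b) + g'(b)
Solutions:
 g(b) = C1 - 5*b*log(-b) - 5*b*log(3) + 5*b - 3*log(cos(b))/5


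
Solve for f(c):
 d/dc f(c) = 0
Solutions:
 f(c) = C1


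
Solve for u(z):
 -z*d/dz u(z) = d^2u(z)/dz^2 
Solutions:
 u(z) = C1 + C2*erf(sqrt(2)*z/2)


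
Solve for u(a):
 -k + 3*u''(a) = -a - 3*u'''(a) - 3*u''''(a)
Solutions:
 u(a) = C1 + C2*a - a^3/18 + a^2*(k + 1)/6 + (C3*sin(sqrt(3)*a/2) + C4*cos(sqrt(3)*a/2))*exp(-a/2)


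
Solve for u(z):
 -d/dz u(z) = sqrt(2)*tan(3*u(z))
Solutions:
 u(z) = -asin(C1*exp(-3*sqrt(2)*z))/3 + pi/3
 u(z) = asin(C1*exp(-3*sqrt(2)*z))/3


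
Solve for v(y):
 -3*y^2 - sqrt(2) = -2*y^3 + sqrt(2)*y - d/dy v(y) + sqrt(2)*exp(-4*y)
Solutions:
 v(y) = C1 - y^4/2 + y^3 + sqrt(2)*y^2/2 + sqrt(2)*y - sqrt(2)*exp(-4*y)/4


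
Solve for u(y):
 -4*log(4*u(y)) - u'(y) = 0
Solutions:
 Integral(1/(log(_y) + 2*log(2)), (_y, u(y)))/4 = C1 - y


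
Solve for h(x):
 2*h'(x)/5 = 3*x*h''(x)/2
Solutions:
 h(x) = C1 + C2*x^(19/15)


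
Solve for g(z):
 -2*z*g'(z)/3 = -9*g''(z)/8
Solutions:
 g(z) = C1 + C2*erfi(2*sqrt(6)*z/9)


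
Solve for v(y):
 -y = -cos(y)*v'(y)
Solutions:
 v(y) = C1 + Integral(y/cos(y), y)


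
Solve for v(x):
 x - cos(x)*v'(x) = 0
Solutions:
 v(x) = C1 + Integral(x/cos(x), x)


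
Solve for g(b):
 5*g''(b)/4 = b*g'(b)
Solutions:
 g(b) = C1 + C2*erfi(sqrt(10)*b/5)


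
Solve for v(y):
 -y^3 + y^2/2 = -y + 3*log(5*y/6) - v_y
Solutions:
 v(y) = C1 + y^4/4 - y^3/6 - y^2/2 + 3*y*log(y) - 3*y + y*log(125/216)


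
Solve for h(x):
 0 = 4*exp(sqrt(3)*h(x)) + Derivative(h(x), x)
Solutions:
 h(x) = sqrt(3)*(2*log(1/(C1 + 4*x)) - log(3))/6


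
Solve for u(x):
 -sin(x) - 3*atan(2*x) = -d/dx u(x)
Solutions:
 u(x) = C1 + 3*x*atan(2*x) - 3*log(4*x^2 + 1)/4 - cos(x)


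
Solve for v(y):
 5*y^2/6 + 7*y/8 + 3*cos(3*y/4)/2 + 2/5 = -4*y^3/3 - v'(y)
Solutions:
 v(y) = C1 - y^4/3 - 5*y^3/18 - 7*y^2/16 - 2*y/5 - 2*sin(3*y/4)


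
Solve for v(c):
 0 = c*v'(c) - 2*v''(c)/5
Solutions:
 v(c) = C1 + C2*erfi(sqrt(5)*c/2)


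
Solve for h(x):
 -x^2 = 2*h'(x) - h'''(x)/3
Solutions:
 h(x) = C1 + C2*exp(-sqrt(6)*x) + C3*exp(sqrt(6)*x) - x^3/6 - x/6
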